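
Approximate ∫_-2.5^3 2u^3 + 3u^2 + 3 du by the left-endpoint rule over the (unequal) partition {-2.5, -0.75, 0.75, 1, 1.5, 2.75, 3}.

Subinterval widths: 1.75, 1.5, 0.25, 0.5, 1.25, 0.25.
Left endpoints: -2.5, -0.75, 0.75, 1, 1.5, 2.75.
f(-2.5) = -9.5, f(-0.75) = 3.84375, f(0.75) = 5.53125, f(1) = 8, f(1.5) = 16.5, f(2.75) = 67.28125.
Sum = Σ Δu_i · f(u_i).
Sum = 31.96875.

31.96875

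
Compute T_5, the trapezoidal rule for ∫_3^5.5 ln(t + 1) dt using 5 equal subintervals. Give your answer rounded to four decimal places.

4.1195

Δt = (5.5 − 3)/5 = 0.5.
f(3) ≈ 1.3863, f(3.5) ≈ 1.5041, f(4) ≈ 1.6094, f(4.5) ≈ 1.7047, f(5) ≈ 1.7918, f(5.5) ≈ 1.8718.
T_5 = (Δt/2)·[f(t_0) + 2f(t_1) + ... + 2f(t_{4}) + f(t_5)].
Sum ≈ 4.1195.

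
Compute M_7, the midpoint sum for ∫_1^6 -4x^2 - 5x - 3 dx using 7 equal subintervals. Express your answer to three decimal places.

Δx = (6 − 1)/7 = 5/7.
Midpoints: 19/14, 29/14, 39/14, 3.5, 59/14, 69/14, 79/14.
f(19/14) = -1681/98, f(29/14) = -2991/98, f(39/14) = -4701/98, f(3.5) = -69.5, f(59/14) = -9321/98, f(69/14) = -12231/98, f(79/14) = -15541/98.
Sum = Δx · [f(19/14) + f(29/14) + f(39/14) + ...].
Sum ≈ -388.316.

-388.316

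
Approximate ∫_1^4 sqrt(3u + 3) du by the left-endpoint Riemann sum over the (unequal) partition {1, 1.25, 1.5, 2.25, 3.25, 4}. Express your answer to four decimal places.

9.1164

Subinterval widths: 0.25, 0.25, 0.75, 1, 0.75.
Left endpoints: 1, 1.25, 1.5, 2.25, 3.25.
f(1) ≈ 2.4495, f(1.25) ≈ 2.5981, f(1.5) ≈ 2.7386, f(2.25) ≈ 3.1225, f(3.25) ≈ 3.5707.
Sum = Σ Δu_i · f(u_i).
Sum ≈ 9.1164.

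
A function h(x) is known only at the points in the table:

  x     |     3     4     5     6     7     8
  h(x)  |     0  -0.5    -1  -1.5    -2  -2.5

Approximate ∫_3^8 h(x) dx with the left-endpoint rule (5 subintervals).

Δx = 1.
Sum = 1·[0 + (-0.5) + (-1) + (-1.5) + (-2)] = -5.

-5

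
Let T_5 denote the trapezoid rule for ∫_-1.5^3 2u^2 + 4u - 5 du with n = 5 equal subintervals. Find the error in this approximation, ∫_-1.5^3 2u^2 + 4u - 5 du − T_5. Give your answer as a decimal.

-1.215

Exact integral: ∫_-1.5^3 f(u) du = 11.25.
T_5 = 12.465.
Error = 11.25 − 12.465 = -1.215.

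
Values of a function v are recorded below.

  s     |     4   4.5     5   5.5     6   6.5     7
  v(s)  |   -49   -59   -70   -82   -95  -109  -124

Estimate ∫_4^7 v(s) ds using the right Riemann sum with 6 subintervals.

-269.5

Δs = 0.5.
Sum = 0.5·[(-59) + (-70) + (-82) + (-95) + (-109) + (-124)] = -269.5.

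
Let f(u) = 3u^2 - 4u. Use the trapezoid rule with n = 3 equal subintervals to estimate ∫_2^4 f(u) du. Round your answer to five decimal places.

32.44444

Δu = (4 − 2)/3 = 2/3.
f(2) = 4, f(8/3) = 32/3, f(10/3) = 20, f(4) = 32.
T_3 = (Δu/2)·[f(u_0) + 2f(u_1) + 2f(u_2) + f(u_3)].
Sum ≈ 32.44444.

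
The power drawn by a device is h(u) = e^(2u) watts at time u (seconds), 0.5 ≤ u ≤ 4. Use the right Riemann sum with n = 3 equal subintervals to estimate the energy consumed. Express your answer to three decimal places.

Δu = (4 − 0.5)/3 = 7/6.
Right endpoints: 5/3, 17/6, 4.
h(5/3) ≈ 28.032, h(17/6) ≈ 289.069, h(4) ≈ 2980.958.
Sum = Δu · [h(5/3) + h(17/6) + h(4)].
Sum ≈ 3847.735.

3847.735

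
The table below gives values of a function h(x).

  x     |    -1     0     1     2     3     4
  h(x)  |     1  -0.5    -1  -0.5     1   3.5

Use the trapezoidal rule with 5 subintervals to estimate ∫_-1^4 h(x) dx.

Δx = 1.
T_5 = (1/2)·[1 + 2·(-0.5) + 2·(-1) + 2·(-0.5) + 2·1 + 3.5] = 1.25.

1.25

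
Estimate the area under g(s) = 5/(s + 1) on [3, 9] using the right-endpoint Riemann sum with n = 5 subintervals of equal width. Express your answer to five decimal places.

Δs = (9 − 3)/5 = 1.2.
Right endpoints: 4.2, 5.4, 6.6, 7.8, 9.
g(4.2) = 25/26, g(5.4) = 0.78125, g(6.6) = 25/38, g(7.8) = 25/44, g(9) = 0.5.
Sum = Δs · [g(4.2) + g(5.4) + g(6.6) + g(7.8) + g(9)].
Sum ≈ 4.16264.

4.16264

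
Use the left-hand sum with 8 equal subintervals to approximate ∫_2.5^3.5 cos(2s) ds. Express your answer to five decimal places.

0.77435

Δs = (3.5 − 2.5)/8 = 0.125.
Left endpoints: 2.5, 2.625, 2.75, 2.875, 3, 3.125, 3.25, 3.375.
f(2.5) ≈ 0.28366, f(2.625) ≈ 0.51209, f(2.75) ≈ 0.70867, f(2.875) ≈ 0.86119, f(3) ≈ 0.96017, f(3.125) ≈ 0.99945, f(3.25) ≈ 0.97659, f(3.375) ≈ 0.89301.
Sum = Δs · [f(2.5) + f(2.625) + f(2.75) + ...].
Sum ≈ 0.77435.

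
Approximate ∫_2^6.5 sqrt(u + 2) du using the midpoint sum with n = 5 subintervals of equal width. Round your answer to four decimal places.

11.1903

Δu = (6.5 − 2)/5 = 0.9.
Midpoints: 2.45, 3.35, 4.25, 5.15, 6.05.
f(2.45) ≈ 2.1095, f(3.35) ≈ 2.3130, f(4.25) ≈ 2.5000, f(5.15) ≈ 2.6739, f(6.05) ≈ 2.8373.
Sum = Δu · [f(2.45) + f(3.35) + f(4.25) + f(5.15) + f(6.05)].
Sum ≈ 11.1903.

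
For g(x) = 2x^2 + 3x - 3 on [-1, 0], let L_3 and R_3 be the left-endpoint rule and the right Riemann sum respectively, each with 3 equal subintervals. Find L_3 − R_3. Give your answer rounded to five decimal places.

-0.33333

L_3 ≈ -3.9629630.
R_3 ≈ -3.6296296.
L_3 − R_3 ≈ -0.33333.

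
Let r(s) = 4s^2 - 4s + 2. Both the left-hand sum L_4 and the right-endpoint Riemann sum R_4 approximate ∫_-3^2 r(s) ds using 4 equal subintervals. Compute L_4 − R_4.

L_4 = 96.875.
R_4 = 46.875.
L_4 − R_4 = 50.

50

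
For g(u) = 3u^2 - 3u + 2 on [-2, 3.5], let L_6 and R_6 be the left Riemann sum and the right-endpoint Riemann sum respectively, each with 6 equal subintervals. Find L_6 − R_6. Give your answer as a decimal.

-7.5625

L_6 ≈ 48.029514.
R_6 ≈ 55.592014.
L_6 − R_6 = -7.5625.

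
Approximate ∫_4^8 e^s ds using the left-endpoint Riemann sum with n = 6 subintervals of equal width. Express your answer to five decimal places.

Δs = (8 − 4)/6 = 2/3.
Left endpoints: 4, 14/3, 16/3, 6, 20/3, 22/3.
f(4) ≈ 54.59815, f(14/3) ≈ 106.34268, f(16/3) ≈ 207.12725, f(6) ≈ 403.42879, f(20/3) ≈ 785.77199, f(22/3) ≈ 1530.47486.
Sum = Δs · [f(4) + f(14/3) + f(16/3) + ...].
Sum ≈ 2058.49582.

2058.49582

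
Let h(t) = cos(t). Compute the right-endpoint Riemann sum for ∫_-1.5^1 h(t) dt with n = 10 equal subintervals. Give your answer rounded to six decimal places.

Δt = (1 − (-1.5))/10 = 0.25.
Right endpoints: -1.25, -1, -0.75, -0.5, -0.25, 0, 0.25, 0.5, 0.75, 1.
h(-1.25) ≈ 0.315322, h(-1) ≈ 0.540302, h(-0.75) ≈ 0.731689, h(-0.5) ≈ 0.877583, h(-0.25) ≈ 0.968912, h(0) ≈ 1.000000, h(0.25) ≈ 0.968912, h(0.5) ≈ 0.877583, h(0.75) ≈ 0.731689, h(1) ≈ 0.540302.
Sum = Δt · [h(-1.25) + h(-1) + h(-0.75) + ...].
Sum ≈ 1.888074.

1.888074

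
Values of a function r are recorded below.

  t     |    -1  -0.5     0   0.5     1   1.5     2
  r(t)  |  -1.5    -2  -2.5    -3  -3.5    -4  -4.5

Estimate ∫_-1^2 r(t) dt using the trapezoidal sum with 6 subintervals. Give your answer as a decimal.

Δt = 0.5.
T_6 = (0.5/2)·[(-1.5) + 2·(-2) + 2·(-2.5) + 2·(-3) + 2·(-3.5) + 2·(-4) + (-4.5)] = -9.

-9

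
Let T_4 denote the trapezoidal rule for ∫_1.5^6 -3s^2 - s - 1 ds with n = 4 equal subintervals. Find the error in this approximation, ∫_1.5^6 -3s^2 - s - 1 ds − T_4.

Exact integral: ∫_1.5^6 f(s) ds = -234.
T_4 = -236.84765625.
Error = -234 − (-236.84765625) = 2.84765625.

2.84765625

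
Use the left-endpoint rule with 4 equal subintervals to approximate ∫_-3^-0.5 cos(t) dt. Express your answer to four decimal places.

-0.9108

Δt = (-0.5 − (-3))/4 = 0.625.
Left endpoints: -3, -2.375, -1.75, -1.125.
f(-3) ≈ -0.9900, f(-2.375) ≈ -0.7203, f(-1.75) ≈ -0.1782, f(-1.125) ≈ 0.4312.
Sum = Δt · [f(-3) + f(-2.375) + f(-1.75) + f(-1.125)].
Sum ≈ -0.9108.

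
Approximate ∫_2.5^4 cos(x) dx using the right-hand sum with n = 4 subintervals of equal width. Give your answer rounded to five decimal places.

Δx = (4 − 2.5)/4 = 0.375.
Right endpoints: 2.875, 3.25, 3.625, 4.
f(2.875) ≈ -0.96467, f(3.25) ≈ -0.99413, f(3.625) ≈ -0.88542, f(4) ≈ -0.65364.
Sum = Δx · [f(2.875) + f(3.25) + f(3.625) + f(4)].
Sum ≈ -1.31170.

-1.31170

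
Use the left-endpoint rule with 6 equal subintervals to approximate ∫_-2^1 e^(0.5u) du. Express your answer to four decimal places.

Δu = (1 − (-2))/6 = 0.5.
Left endpoints: -2, -1.5, -1, -0.5, 0, 0.5.
f(-2) ≈ 0.3679, f(-1.5) ≈ 0.4724, f(-1) ≈ 0.6065, f(-0.5) ≈ 0.7788, f(0) ≈ 1.0000, f(0.5) ≈ 1.2840.
Sum = Δu · [f(-2) + f(-1.5) + f(-1) + ...].
Sum ≈ 2.2548.

2.2548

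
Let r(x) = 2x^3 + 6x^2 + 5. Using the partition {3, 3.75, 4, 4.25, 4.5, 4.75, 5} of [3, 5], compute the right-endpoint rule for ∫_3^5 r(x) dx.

Subinterval widths: 0.75, 0.25, 0.25, 0.25, 0.25, 0.25.
Right endpoints: 3.75, 4, 4.25, 4.5, 4.75, 5.
r(3.75) = 194.84375, r(4) = 229, r(4.25) = 266.90625, r(4.5) = 308.75, r(4.75) = 354.71875, r(5) = 405.
Sum = Σ Δx_i · r(x_i).
Sum = 537.2265625.

537.2265625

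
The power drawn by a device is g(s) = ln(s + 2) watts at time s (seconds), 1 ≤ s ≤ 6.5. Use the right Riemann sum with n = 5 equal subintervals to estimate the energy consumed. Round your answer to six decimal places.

9.945916

Δs = (6.5 − 1)/5 = 1.1.
Right endpoints: 2.1, 3.2, 4.3, 5.4, 6.5.
g(2.1) ≈ 1.410987, g(3.2) ≈ 1.648659, g(4.3) ≈ 1.840550, g(5.4) ≈ 2.001480, g(6.5) ≈ 2.140066.
Sum = Δs · [g(2.1) + g(3.2) + g(4.3) + g(5.4) + g(6.5)].
Sum ≈ 9.945916.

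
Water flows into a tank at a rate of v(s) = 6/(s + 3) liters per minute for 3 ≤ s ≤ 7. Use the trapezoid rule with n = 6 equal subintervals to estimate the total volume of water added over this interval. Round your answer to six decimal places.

Δs = (7 − 3)/6 = 2/3.
v(3) = 1, v(11/3) = 0.9, v(13/3) = 9/11, v(5) = 0.75, v(17/3) = 9/13, v(19/3) = 9/14, v(7) = 0.6.
T_6 = (Δs/2)·[v(s_0) + 2v(s_1) + ... + 2v(s_{5}) + v(s_6)].
Sum ≈ 3.068898.

3.068898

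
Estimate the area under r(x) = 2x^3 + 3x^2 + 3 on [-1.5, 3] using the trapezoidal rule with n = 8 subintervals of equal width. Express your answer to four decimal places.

83.6235

Δx = (3 − (-1.5))/8 = 0.5625.
r(-1.5) = 3, r(-0.9375) = 8169/2048, r(-0.375) = 3.31640625, r(0.1875) = 6387/2048, r(0.75) = 5.53125, r(1.3125) = 25989/2048, r(1.875) = 26.73046875, r(2.4375) = 101967/2048, r(3) = 84.
T_8 = (Δx/2)·[r(x_0) + 2r(x_1) + ... + 2r(x_{7}) + r(x_8)].
Sum ≈ 83.6235.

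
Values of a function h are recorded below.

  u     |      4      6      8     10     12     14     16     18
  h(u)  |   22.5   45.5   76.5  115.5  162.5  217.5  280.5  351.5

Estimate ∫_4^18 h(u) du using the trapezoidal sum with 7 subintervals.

Δu = 2.
T_7 = (2/2)·[22.5 + 2·45.5 + 2·76.5 + 2·115.5 + 2·162.5 + 2·217.5 + 2·280.5 + 351.5] = 2170.

2170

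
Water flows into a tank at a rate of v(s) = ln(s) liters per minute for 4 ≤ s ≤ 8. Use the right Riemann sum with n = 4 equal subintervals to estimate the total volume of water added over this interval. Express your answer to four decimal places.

Δs = (8 − 4)/4 = 1.
Right endpoints: 5, 6, 7, 8.
v(5) ≈ 1.6094, v(6) ≈ 1.7918, v(7) ≈ 1.9459, v(8) ≈ 2.0794.
Sum = Δs · [v(5) + v(6) + v(7) + v(8)].
Sum ≈ 7.4265.

7.4265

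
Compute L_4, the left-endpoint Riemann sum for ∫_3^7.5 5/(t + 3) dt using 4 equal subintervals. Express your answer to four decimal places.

Δt = (7.5 − 3)/4 = 1.125.
Left endpoints: 3, 4.125, 5.25, 6.375.
f(3) = 5/6, f(4.125) = 40/57, f(5.25) = 20/33, f(6.375) = 8/15.
Sum = Δt · [f(3) + f(4.125) + f(5.25) + f(6.375)].
Sum ≈ 3.0088.

3.0088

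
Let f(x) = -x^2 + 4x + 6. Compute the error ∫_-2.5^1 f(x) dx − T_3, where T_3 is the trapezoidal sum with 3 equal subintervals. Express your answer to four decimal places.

Exact integral: ∫_-2.5^1 f(x) dx ≈ 4.958333.
T_3 ≈ 4.164352.
Error ≈ 4.958333 − 4.164352 ≈ 0.7940.

0.7940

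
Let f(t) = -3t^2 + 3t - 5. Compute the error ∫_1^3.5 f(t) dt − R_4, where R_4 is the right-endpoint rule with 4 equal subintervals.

Exact integral: ∫_1^3.5 f(t) dt = -37.5.
R_4 = -46.19140625.
Error = -37.5 − (-46.19140625) = 8.69140625.

8.69140625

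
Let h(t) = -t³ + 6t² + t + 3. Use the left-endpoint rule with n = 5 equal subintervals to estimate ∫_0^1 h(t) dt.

Δt = (1 − 0)/5 = 0.2.
Left endpoints: 0, 0.2, 0.4, 0.6, 0.8.
h(0) = 3, h(0.2) = 3.432, h(0.4) = 4.296, h(0.6) = 5.544, h(0.8) = 7.128.
Sum = Δt · [h(0) + h(0.2) + h(0.4) + h(0.6) + h(0.8)].
Sum = 4.68.

4.68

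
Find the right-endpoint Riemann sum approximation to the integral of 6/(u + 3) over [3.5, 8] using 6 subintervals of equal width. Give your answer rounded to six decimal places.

3.019275

Δu = (8 − 3.5)/6 = 0.75.
Right endpoints: 4.25, 5, 5.75, 6.5, 7.25, 8.
f(4.25) = 24/29, f(5) = 0.75, f(5.75) = 24/35, f(6.5) = 12/19, f(7.25) = 24/41, f(8) = 6/11.
Sum = Δu · [f(4.25) + f(5) + f(5.75) + ...].
Sum ≈ 3.019275.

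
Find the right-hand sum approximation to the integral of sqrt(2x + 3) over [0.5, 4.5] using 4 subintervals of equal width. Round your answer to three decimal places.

Δx = (4.5 − 0.5)/4 = 1.
Right endpoints: 1.5, 2.5, 3.5, 4.5.
f(1.5) ≈ 2.449, f(2.5) ≈ 2.828, f(3.5) ≈ 3.162, f(4.5) ≈ 3.464.
Sum = Δx · [f(1.5) + f(2.5) + f(3.5) + f(4.5)].
Sum ≈ 11.904.

11.904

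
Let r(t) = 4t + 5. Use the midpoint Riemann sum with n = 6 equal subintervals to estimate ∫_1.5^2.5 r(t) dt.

Δt = (2.5 − 1.5)/6 = 1/6.
Midpoints: 19/12, 1.75, 23/12, 25/12, 2.25, 29/12.
r(19/12) = 34/3, r(1.75) = 12, r(23/12) = 38/3, r(25/12) = 40/3, r(2.25) = 14, r(29/12) = 44/3.
Sum = Δt · [r(19/12) + r(1.75) + r(23/12) + ...].
Sum = 13.

13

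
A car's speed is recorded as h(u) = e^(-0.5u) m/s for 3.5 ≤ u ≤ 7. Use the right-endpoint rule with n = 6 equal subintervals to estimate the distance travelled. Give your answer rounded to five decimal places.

0.24731

Δu = (7 − 3.5)/6 = 7/12.
Right endpoints: 49/12, 14/3, 5.25, 35/6, 77/12, 7.
h(49/12) ≈ 0.12981, h(14/3) ≈ 0.09697, h(5.25) ≈ 0.07244, h(35/6) ≈ 0.05411, h(77/12) ≈ 0.04042, h(7) ≈ 0.03020.
Sum = Δu · [h(49/12) + h(14/3) + h(5.25) + ...].
Sum ≈ 0.24731.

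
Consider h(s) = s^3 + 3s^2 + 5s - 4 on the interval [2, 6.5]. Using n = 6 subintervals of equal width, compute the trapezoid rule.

793.16015625

Δs = (6.5 − 2)/6 = 0.75.
h(2) = 26, h(2.75) = 53.234375, h(3.5) = 93.125, h(4.25) = 148.203125, h(5) = 221, h(5.75) = 314.046875, h(6.5) = 429.875.
T_6 = (Δs/2)·[h(s_0) + 2h(s_1) + ... + 2h(s_{5}) + h(s_6)].
Sum = 793.16015625.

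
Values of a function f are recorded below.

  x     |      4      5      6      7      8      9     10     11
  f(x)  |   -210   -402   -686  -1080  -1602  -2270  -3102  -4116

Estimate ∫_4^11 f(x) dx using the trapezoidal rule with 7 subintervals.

-11305

Δx = 1.
T_7 = (1/2)·[(-210) + 2·(-402) + 2·(-686) + 2·(-1080) + 2·(-1602) + 2·(-2270) + 2·(-3102) + (-4116)] = -11305.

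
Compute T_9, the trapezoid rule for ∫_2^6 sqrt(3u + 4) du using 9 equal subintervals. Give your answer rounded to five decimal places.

Δu = (6 − 2)/9 = 4/9.
f(2) ≈ 3.16228, f(22/9) ≈ 3.36650, f(26/9) ≈ 3.55903, f(10/3) ≈ 3.74166, f(34/9) ≈ 3.91578, f(38/9) ≈ 4.08248, f(14/3) ≈ 4.24264, f(46/9) ≈ 4.39697, f(50/9) ≈ 4.54606, f(6) ≈ 4.69042.
T_9 = (Δu/2)·[f(u_0) + 2f(u_1) + ... + 2f(u_{8}) + f(u_9)].
Sum ≈ 15.90110.

15.90110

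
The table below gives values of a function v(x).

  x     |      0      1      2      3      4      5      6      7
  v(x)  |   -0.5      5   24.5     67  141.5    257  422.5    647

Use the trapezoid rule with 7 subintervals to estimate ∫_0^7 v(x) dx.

1240.75

Δx = 1.
T_7 = (1/2)·[(-0.5) + 2·5 + 2·24.5 + 2·67 + 2·141.5 + 2·257 + 2·422.5 + 647] = 1240.75.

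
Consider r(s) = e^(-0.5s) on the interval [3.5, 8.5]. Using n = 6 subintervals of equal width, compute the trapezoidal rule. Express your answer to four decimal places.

Δs = (8.5 − 3.5)/6 = 5/6.
r(3.5) ≈ 0.1738, r(13/3) ≈ 0.1146, r(31/6) ≈ 0.0755, r(6) ≈ 0.0498, r(41/6) ≈ 0.0328, r(23/3) ≈ 0.0216, r(8.5) ≈ 0.0143.
T_6 = (Δs/2)·[r(s_0) + 2r(s_1) + ... + 2r(s_{5}) + r(s_6)].
Sum ≈ 0.3236.

0.3236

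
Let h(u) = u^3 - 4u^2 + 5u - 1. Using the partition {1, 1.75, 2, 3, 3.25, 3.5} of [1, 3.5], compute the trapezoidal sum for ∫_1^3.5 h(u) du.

7.68359375

Subinterval widths: 0.75, 0.25, 1, 0.25, 0.25.
h(1) = 1, h(1.75) = 0.859375, h(2) = 1, h(3) = 5, h(3.25) = 7.328125, h(3.5) = 10.375.
On each subinterval the trapezoid contributes (Δu_i/2)·[h(u_{i-1}) + h(u_i)].
Sum = 7.68359375.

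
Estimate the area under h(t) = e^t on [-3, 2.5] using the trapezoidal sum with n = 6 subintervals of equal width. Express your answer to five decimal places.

12.97061

Δt = (2.5 − (-3))/6 = 11/12.
h(-3) ≈ 0.04979, h(-25/12) ≈ 0.12451, h(-7/6) ≈ 0.31140, h(-0.25) ≈ 0.77880, h(2/3) ≈ 1.94773, h(19/12) ≈ 4.87117, h(2.5) ≈ 12.18249.
T_6 = (Δt/2)·[h(t_0) + 2h(t_1) + ... + 2h(t_{5}) + h(t_6)].
Sum ≈ 12.97061.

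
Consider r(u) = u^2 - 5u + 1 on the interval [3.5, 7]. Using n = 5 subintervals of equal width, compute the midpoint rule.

11.52375

Δu = (7 − 3.5)/5 = 0.7.
Midpoints: 3.85, 4.55, 5.25, 5.95, 6.65.
r(3.85) = -3.4275, r(4.55) = -1.0475, r(5.25) = 2.3125, r(5.95) = 6.6525, r(6.65) = 11.9725.
Sum = Δu · [r(3.85) + r(4.55) + r(5.25) + r(5.95) + r(6.65)].
Sum = 11.52375.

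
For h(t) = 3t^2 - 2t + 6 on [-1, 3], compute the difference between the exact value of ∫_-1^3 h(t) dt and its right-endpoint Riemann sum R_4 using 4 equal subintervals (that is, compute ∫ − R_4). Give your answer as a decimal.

-10

Exact integral: ∫_-1^3 h(t) dt = 44.
R_4 = 54.
Error = 44 − 54 = -10.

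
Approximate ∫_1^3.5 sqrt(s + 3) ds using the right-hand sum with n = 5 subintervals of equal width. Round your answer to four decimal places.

5.8508

Δs = (3.5 − 1)/5 = 0.5.
Right endpoints: 1.5, 2, 2.5, 3, 3.5.
f(1.5) ≈ 2.1213, f(2) ≈ 2.2361, f(2.5) ≈ 2.3452, f(3) ≈ 2.4495, f(3.5) ≈ 2.5495.
Sum = Δs · [f(1.5) + f(2) + f(2.5) + f(3) + f(3.5)].
Sum ≈ 5.8508.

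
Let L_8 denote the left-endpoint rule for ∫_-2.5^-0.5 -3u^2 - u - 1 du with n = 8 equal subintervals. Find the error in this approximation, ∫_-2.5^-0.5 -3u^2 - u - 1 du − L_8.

2.0625

Exact integral: ∫_-2.5^-0.5 f(u) du = -14.5.
L_8 = -16.5625.
Error = -14.5 − (-16.5625) = 2.0625.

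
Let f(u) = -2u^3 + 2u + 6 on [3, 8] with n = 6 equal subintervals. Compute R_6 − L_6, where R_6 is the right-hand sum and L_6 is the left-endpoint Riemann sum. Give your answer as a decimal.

-800

R_6 ≈ -2341.5972222.
L_6 ≈ -1541.5972222.
R_6 − L_6 = -800.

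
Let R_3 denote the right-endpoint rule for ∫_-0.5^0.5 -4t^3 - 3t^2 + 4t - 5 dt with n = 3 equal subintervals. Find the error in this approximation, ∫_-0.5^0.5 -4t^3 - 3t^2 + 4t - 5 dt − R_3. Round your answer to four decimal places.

Exact integral: ∫_-0.5^0.5 f(t) dt = -5.25.
R_3 ≈ -4.805556.
Error ≈ -5.25 − (-4.805556) ≈ -0.4444.

-0.4444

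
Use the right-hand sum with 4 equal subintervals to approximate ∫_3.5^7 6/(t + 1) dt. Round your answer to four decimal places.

3.2098

Δt = (7 − 3.5)/4 = 0.875.
Right endpoints: 4.375, 5.25, 6.125, 7.
f(4.375) = 48/43, f(5.25) = 0.96, f(6.125) = 16/19, f(7) = 0.75.
Sum = Δt · [f(4.375) + f(5.25) + f(6.125) + f(7)].
Sum ≈ 3.2098.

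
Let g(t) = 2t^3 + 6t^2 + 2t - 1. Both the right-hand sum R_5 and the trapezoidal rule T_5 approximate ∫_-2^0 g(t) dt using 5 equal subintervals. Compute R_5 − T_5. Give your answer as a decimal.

-0.8

R_5 = 1.2.
T_5 = 2.
R_5 − T_5 = -0.8.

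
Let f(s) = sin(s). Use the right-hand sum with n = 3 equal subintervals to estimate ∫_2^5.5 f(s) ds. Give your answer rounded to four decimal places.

Δs = (5.5 − 2)/3 = 7/6.
Right endpoints: 19/6, 13/3, 5.5.
f(19/6) ≈ -0.0251, f(13/3) ≈ -0.9290, f(5.5) ≈ -0.7055.
Sum = Δs · [f(19/6) + f(13/3) + f(5.5)].
Sum ≈ -1.9362.

-1.9362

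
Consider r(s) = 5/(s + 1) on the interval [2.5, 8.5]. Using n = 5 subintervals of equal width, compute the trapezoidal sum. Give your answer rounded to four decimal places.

Δs = (8.5 − 2.5)/5 = 1.2.
r(2.5) = 10/7, r(3.7) = 50/47, r(4.9) = 50/59, r(6.1) = 50/71, r(7.3) = 50/83, r(8.5) = 10/19.
T_5 = (Δs/2)·[r(s_0) + 2r(s_1) + ... + 2r(s_{4}) + r(s_5)].
Sum ≈ 5.0344.

5.0344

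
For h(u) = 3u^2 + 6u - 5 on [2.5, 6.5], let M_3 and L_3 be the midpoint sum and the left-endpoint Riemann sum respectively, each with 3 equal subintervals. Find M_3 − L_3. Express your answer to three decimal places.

M_3 ≈ 345.22222.
L_3 ≈ 262.55556.
M_3 − L_3 ≈ 82.667.

82.667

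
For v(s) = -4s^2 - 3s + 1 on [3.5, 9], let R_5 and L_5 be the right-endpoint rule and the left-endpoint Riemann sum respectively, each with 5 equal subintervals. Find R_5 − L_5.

-320.65

R_5 = -1177.22.
L_5 = -856.57.
R_5 − L_5 = -320.65.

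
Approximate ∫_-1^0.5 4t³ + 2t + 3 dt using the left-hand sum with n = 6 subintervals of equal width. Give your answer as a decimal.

Δt = (0.5 − (-1))/6 = 0.25.
Left endpoints: -1, -0.75, -0.5, -0.25, 0, 0.25.
f(-1) = -3, f(-0.75) = -0.1875, f(-0.5) = 1.5, f(-0.25) = 2.4375, f(0) = 3, f(0.25) = 3.5625.
Sum = Δt · [f(-1) + f(-0.75) + f(-0.5) + ...].
Sum = 1.828125.

1.828125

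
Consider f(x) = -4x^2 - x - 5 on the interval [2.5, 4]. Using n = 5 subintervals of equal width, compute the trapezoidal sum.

-76.965

Δx = (4 − 2.5)/5 = 0.3.
f(2.5) = -32.5, f(2.8) = -39.16, f(3.1) = -46.54, f(3.4) = -54.64, f(3.7) = -63.46, f(4) = -73.
T_5 = (Δx/2)·[f(x_0) + 2f(x_1) + ... + 2f(x_{4}) + f(x_5)].
Sum = -76.965.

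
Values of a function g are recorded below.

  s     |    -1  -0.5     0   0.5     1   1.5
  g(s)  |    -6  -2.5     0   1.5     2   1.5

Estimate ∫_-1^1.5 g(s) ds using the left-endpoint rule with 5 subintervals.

-2.5

Δs = 0.5.
Sum = 0.5·[(-6) + (-2.5) + 0 + 1.5 + 2] = -2.5.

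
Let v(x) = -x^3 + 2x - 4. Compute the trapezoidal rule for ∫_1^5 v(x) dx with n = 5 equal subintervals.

Δx = (5 − 1)/5 = 0.8.
v(1) = -3, v(1.8) = -6.232, v(2.6) = -16.376, v(3.4) = -36.504, v(4.2) = -69.688, v(5) = -119.
T_5 = (Δx/2)·[v(x_0) + 2v(x_1) + ... + 2v(x_{4}) + v(x_5)].
Sum = -151.84.

-151.84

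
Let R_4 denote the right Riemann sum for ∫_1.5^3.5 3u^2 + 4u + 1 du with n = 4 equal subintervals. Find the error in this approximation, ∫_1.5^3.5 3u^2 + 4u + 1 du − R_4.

Exact integral: ∫_1.5^3.5 f(u) du = 61.5.
R_4 = 71.25.
Error = 61.5 − 71.25 = -9.75.

-9.75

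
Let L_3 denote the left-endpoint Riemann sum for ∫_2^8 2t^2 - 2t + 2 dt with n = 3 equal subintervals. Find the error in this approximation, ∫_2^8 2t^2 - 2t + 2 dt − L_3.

Exact integral: ∫_2^8 f(t) dt = 288.
L_3 = 188.
Error = 288 − 188 = 100.

100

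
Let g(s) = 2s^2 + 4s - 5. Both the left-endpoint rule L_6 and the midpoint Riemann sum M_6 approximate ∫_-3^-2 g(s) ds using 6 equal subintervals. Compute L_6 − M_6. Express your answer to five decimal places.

0.51389

L_6 ≈ -1.8240741.
M_6 ≈ -2.3379630.
L_6 − M_6 ≈ 0.51389.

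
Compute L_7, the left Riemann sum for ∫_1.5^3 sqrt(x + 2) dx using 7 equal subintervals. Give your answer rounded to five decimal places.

3.04899

Δx = (3 − 1.5)/7 = 3/14.
Left endpoints: 1.5, 12/7, 27/14, 15/7, 33/14, 18/7, 39/14.
f(1.5) ≈ 1.87083, f(12/7) ≈ 1.92725, f(27/14) ≈ 1.98206, f(15/7) ≈ 2.03540, f(33/14) ≈ 2.08738, f(18/7) ≈ 2.13809, f(39/14) ≈ 2.18763.
Sum = Δx · [f(1.5) + f(12/7) + f(27/14) + ...].
Sum ≈ 3.04899.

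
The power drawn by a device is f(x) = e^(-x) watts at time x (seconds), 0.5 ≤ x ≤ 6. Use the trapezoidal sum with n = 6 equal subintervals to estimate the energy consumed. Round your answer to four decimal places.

Δx = (6 − 0.5)/6 = 11/12.
f(0.5) ≈ 0.6065, f(17/12) ≈ 0.2425, f(7/3) ≈ 0.0970, f(3.25) ≈ 0.0388, f(25/6) ≈ 0.0155, f(61/12) ≈ 0.0062, f(6) ≈ 0.0025.
T_6 = (Δx/2)·[f(x_0) + 2f(x_1) + ... + 2f(x_{5}) + f(x_6)].
Sum ≈ 0.6458.

0.6458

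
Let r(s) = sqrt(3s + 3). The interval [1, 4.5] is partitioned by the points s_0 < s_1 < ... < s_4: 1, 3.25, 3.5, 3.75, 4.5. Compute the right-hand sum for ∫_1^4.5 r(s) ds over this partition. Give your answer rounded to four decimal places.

12.9429

Subinterval widths: 2.25, 0.25, 0.25, 0.75.
Right endpoints: 3.25, 3.5, 3.75, 4.5.
r(3.25) ≈ 3.5707, r(3.5) ≈ 3.6742, r(3.75) ≈ 3.7749, r(4.5) ≈ 4.0620.
Sum = Σ Δs_i · r(s_i).
Sum ≈ 12.9429.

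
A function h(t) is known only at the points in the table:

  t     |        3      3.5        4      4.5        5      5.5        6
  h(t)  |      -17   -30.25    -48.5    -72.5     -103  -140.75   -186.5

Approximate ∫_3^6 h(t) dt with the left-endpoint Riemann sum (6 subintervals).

-206

Δt = 0.5.
Sum = 0.5·[(-17) + (-30.25) + (-48.5) + (-72.5) + (-103) + (-140.75)] = -206.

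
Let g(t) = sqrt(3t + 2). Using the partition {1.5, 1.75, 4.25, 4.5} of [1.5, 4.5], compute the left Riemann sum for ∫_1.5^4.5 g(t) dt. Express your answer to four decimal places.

8.3290

Subinterval widths: 0.25, 2.5, 0.25.
Left endpoints: 1.5, 1.75, 4.25.
g(1.5) ≈ 2.5495, g(1.75) ≈ 2.6926, g(4.25) ≈ 3.8406.
Sum = Σ Δt_i · g(t_i).
Sum ≈ 8.3290.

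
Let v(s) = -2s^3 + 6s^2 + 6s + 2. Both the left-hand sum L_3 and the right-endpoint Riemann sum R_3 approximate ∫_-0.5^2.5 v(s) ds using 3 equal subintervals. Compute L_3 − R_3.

L_3 = 24.75.
R_3 = 47.25.
L_3 − R_3 = -22.5.

-22.5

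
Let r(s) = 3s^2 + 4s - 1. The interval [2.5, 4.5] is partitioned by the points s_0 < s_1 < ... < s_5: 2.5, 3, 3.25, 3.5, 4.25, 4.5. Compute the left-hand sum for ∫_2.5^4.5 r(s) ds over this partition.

Subinterval widths: 0.5, 0.25, 0.25, 0.75, 0.25.
Left endpoints: 2.5, 3, 3.25, 3.5, 4.25.
r(2.5) = 27.75, r(3) = 38, r(3.25) = 43.6875, r(3.5) = 49.75, r(4.25) = 70.1875.
Sum = Σ Δs_i · r(s_i).
Sum = 89.15625.

89.15625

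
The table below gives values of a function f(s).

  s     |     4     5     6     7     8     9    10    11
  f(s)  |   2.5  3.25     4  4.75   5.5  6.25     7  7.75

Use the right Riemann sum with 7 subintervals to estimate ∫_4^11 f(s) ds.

Δs = 1.
Sum = 1·[3.25 + 4 + 4.75 + 5.5 + 6.25 + 7 + 7.75] = 38.5.

38.5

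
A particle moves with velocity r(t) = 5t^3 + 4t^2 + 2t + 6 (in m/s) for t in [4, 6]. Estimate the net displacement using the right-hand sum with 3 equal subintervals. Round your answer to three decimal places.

1827.704

Δt = (6 − 4)/3 = 2/3.
Right endpoints: 14/3, 16/3, 6.
r(14/3) = 16486/27, r(16/3) = 24002/27, r(6) = 1242.
Sum = Δt · [r(14/3) + r(16/3) + r(6)].
Sum ≈ 1827.704.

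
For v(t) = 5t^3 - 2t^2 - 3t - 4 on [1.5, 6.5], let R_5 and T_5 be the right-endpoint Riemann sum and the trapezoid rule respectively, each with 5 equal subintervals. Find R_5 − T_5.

630.625

R_5 = 2643.125.
T_5 = 2012.5.
R_5 − T_5 = 630.625.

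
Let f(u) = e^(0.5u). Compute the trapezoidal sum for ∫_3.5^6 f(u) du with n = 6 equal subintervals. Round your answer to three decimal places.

28.765

Δu = (6 − 3.5)/6 = 5/12.
f(3.5) ≈ 5.755, f(47/12) ≈ 7.088, f(13/3) ≈ 8.729, f(4.75) ≈ 10.751, f(31/6) ≈ 13.241, f(67/12) ≈ 16.308, f(6) ≈ 20.086.
T_6 = (Δu/2)·[f(u_0) + 2f(u_1) + ... + 2f(u_{5}) + f(u_6)].
Sum ≈ 28.765.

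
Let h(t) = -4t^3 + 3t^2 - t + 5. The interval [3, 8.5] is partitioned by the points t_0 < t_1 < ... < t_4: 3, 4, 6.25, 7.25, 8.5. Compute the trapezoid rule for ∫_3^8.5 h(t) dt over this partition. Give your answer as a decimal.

Subinterval widths: 1, 2.25, 1, 1.25.
h(3) = -79, h(4) = -207, h(6.25) = -860.625, h(7.25) = -1368.875, h(8.5) = -2243.25.
On each subinterval the trapezoid contributes (Δt_i/2)·[h(t_{i-1}) + h(t_i)].
Sum = -4716.40625.

-4716.40625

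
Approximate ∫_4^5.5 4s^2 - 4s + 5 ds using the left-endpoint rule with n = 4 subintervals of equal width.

106.078125

Δs = (5.5 − 4)/4 = 0.375.
Left endpoints: 4, 4.375, 4.75, 5.125.
f(4) = 53, f(4.375) = 64.0625, f(4.75) = 76.25, f(5.125) = 89.5625.
Sum = Δs · [f(4) + f(4.375) + f(4.75) + f(5.125)].
Sum = 106.078125.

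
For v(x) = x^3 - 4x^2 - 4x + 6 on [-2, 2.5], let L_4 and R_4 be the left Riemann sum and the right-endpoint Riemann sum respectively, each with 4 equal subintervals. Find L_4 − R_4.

L_4 ≈ -4.42090.
R_4 ≈ -8.21777.
L_4 − R_4 = 3.796875.

3.796875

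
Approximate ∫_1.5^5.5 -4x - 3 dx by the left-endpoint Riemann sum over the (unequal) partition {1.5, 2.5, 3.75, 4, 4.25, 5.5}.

Subinterval widths: 1, 1.25, 0.25, 0.25, 1.25.
Left endpoints: 1.5, 2.5, 3.75, 4, 4.25.
f(1.5) = -9, f(2.5) = -13, f(3.75) = -18, f(4) = -19, f(4.25) = -20.
Sum = Σ Δx_i · f(x_i).
Sum = -59.5.

-59.5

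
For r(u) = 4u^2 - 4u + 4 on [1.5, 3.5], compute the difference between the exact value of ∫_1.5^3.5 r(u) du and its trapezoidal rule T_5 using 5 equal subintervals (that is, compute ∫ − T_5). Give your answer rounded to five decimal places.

-0.21333

Exact integral: ∫_1.5^3.5 r(u) du ≈ 40.6666667.
T_5 = 40.88.
Error ≈ 40.6666667 − 40.88 ≈ -0.21333.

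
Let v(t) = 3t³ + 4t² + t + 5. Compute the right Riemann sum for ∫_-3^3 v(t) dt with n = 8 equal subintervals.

167.25

Δt = (3 − (-3))/8 = 0.75.
Right endpoints: -2.25, -1.5, -0.75, 0, 0.75, 1.5, 2.25, 3.
v(-2.25) = -11.171875, v(-1.5) = 2.375, v(-0.75) = 5.234375, v(0) = 5, v(0.75) = 9.265625, v(1.5) = 25.625, v(2.25) = 61.671875, v(3) = 125.
Sum = Δt · [v(-2.25) + v(-1.5) + v(-0.75) + ...].
Sum = 167.25.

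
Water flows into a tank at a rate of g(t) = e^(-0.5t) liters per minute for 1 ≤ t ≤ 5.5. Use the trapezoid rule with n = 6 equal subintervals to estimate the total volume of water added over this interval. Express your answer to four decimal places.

Δt = (5.5 − 1)/6 = 0.75.
g(1) ≈ 0.6065, g(1.75) ≈ 0.4169, g(2.5) ≈ 0.2865, g(3.25) ≈ 0.1969, g(4) ≈ 0.1353, g(4.75) ≈ 0.0930, g(5.5) ≈ 0.0639.
T_6 = (Δt/2)·[g(t_0) + 2g(t_1) + ... + 2g(t_{5}) + g(t_6)].
Sum ≈ 1.0979.

1.0979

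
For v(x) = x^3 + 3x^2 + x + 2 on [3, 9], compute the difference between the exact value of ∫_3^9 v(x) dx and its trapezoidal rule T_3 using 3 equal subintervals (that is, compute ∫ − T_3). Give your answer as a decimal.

-84

Exact integral: ∫_3^9 v(x) dx = 2370.
T_3 = 2454.
Error = 2370 − 2454 = -84.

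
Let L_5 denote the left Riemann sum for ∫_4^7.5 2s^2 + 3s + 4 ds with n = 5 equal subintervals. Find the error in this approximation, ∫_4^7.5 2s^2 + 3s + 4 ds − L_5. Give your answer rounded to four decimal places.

31.2783

Exact integral: ∫_4^7.5 f(s) ds ≈ 312.958333.
L_5 = 281.68.
Error ≈ 312.958333 − 281.68 ≈ 31.2783.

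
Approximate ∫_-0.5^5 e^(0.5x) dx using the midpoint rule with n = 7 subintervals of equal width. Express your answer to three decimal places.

Δx = (5 − (-0.5))/7 = 11/14.
Midpoints: -3/28, 19/28, 41/28, 2.25, 85/28, 107/28, 129/28.
f(-3/28) ≈ 0.948, f(19/28) ≈ 1.404, f(41/28) ≈ 2.080, f(2.25) ≈ 3.080, f(85/28) ≈ 4.562, f(107/28) ≈ 6.758, f(129/28) ≈ 10.010.
Sum = Δx · [f(-3/28) + f(19/28) + f(41/28) + ...].
Sum ≈ 22.661.

22.661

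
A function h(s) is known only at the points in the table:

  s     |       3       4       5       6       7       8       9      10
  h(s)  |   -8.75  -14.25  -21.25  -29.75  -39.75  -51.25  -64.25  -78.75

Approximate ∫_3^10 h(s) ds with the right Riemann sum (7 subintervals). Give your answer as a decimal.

Δs = 1.
Sum = 1·[(-14.25) + (-21.25) + (-29.75) + (-39.75) + (-51.25) + (-64.25) + (-78.75)] = -299.25.

-299.25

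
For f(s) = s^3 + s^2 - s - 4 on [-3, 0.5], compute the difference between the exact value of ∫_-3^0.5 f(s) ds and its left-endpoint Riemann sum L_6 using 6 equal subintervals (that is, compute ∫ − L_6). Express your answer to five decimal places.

4.88440

Exact integral: ∫_-3^0.5 f(s) ds ≈ -20.8177083.
L_6 ≈ -25.7021123.
Error ≈ -20.8177083 − (-25.7021123) ≈ 4.88440.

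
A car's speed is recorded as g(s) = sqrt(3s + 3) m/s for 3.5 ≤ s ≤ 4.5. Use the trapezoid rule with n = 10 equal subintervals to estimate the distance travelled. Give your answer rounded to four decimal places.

Δs = (4.5 − 3.5)/10 = 0.1.
g(3.5) ≈ 3.6742, g(3.6) ≈ 3.7148, g(3.7) ≈ 3.7550, g(3.8) ≈ 3.7947, g(3.9) ≈ 3.8341, g(4) ≈ 3.8730, g(4.1) ≈ 3.9115, g(4.2) ≈ 3.9497, g(4.3) ≈ 3.9875, g(4.4) ≈ 4.0249, g(4.5) ≈ 4.0620.
T_10 = (Δs/2)·[g(s_0) + 2g(s_1) + ... + 2g(s_{9}) + g(s_10)].
Sum ≈ 3.8713.

3.8713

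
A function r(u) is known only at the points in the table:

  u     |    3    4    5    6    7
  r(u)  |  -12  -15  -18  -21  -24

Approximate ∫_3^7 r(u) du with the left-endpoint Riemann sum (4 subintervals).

Δu = 1.
Sum = 1·[(-12) + (-15) + (-18) + (-21)] = -66.

-66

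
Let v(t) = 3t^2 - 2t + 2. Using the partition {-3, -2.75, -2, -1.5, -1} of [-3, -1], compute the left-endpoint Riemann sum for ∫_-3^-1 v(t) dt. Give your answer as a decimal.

46.265625

Subinterval widths: 0.25, 0.75, 0.5, 0.5.
Left endpoints: -3, -2.75, -2, -1.5.
v(-3) = 35, v(-2.75) = 30.1875, v(-2) = 18, v(-1.5) = 11.75.
Sum = Σ Δt_i · v(t_i).
Sum = 46.265625.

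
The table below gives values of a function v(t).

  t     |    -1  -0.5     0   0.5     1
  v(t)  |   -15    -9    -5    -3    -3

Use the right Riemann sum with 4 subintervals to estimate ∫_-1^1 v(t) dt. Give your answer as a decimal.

Δt = 0.5.
Sum = 0.5·[(-9) + (-5) + (-3) + (-3)] = -10.

-10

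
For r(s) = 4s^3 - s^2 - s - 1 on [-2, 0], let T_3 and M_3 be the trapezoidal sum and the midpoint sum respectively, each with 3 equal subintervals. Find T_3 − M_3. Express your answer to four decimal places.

T_3 ≈ -20.592593.
M_3 ≈ -17.703704.
T_3 − M_3 ≈ -2.8889.

-2.8889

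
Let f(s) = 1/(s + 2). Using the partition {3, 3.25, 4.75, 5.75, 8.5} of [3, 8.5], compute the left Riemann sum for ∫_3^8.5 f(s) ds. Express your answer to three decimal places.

Subinterval widths: 0.25, 1.5, 1, 2.75.
Left endpoints: 3, 3.25, 4.75, 5.75.
f(3) = 0.2, f(3.25) = 4/21, f(4.75) = 4/27, f(5.75) = 4/31.
Sum = Σ Δs_i · f(s_i).
Sum ≈ 0.839.

0.839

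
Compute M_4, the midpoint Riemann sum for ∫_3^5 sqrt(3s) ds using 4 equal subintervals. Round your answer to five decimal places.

Δs = (5 − 3)/4 = 0.5.
Midpoints: 3.25, 3.75, 4.25, 4.75.
f(3.25) ≈ 3.12250, f(3.75) ≈ 3.35410, f(4.25) ≈ 3.57071, f(4.75) ≈ 3.77492.
Sum = Δs · [f(3.25) + f(3.75) + f(4.25) + f(4.75)].
Sum ≈ 6.91112.

6.91112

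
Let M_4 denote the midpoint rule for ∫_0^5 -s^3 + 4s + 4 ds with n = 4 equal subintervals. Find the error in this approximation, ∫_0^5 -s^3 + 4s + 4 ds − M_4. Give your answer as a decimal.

Exact integral: ∫_0^5 f(s) ds = -86.25.
M_4 = -81.3671875.
Error = -86.25 − (-81.3671875) = -4.8828125.

-4.8828125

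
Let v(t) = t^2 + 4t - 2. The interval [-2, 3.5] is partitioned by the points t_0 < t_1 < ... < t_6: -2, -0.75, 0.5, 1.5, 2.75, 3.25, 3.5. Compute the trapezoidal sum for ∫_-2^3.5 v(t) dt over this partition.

Subinterval widths: 1.25, 1.25, 1, 1.25, 0.5, 0.25.
v(-2) = -6, v(-0.75) = -4.4375, v(0.5) = 0.25, v(1.5) = 6.25, v(2.75) = 16.5625, v(3.25) = 21.5625, v(3.5) = 24.25.
On each subinterval the trapezoid contributes (Δt_i/2)·[v(t_{i-1}) + v(t_i)].
Sum = 23.625.

23.625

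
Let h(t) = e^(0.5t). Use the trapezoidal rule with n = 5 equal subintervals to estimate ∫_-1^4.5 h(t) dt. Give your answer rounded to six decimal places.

18.207930

Δt = (4.5 − (-1))/5 = 1.1.
h(-1) ≈ 0.606531, h(0.1) ≈ 1.051271, h(1.2) ≈ 1.822119, h(2.3) ≈ 3.158193, h(3.4) ≈ 5.473947, h(4.5) ≈ 9.487736.
T_5 = (Δt/2)·[h(t_0) + 2h(t_1) + ... + 2h(t_{4}) + h(t_5)].
Sum ≈ 18.207930.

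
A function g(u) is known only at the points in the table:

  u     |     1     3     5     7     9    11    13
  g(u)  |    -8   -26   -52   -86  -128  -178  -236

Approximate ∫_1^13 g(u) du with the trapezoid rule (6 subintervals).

Δu = 2.
T_6 = (2/2)·[(-8) + 2·(-26) + 2·(-52) + 2·(-86) + 2·(-128) + 2·(-178) + (-236)] = -1184.

-1184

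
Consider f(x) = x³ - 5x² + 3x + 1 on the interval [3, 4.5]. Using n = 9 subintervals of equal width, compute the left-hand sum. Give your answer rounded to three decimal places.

Δx = (4.5 − 3)/9 = 1/6.
Left endpoints: 3, 19/6, 10/3, 3.5, 11/3, 23/6, 4, 25/6, 13/3.
f(3) = -8, f(19/6) = -1703/216, f(10/3) = -203/27, f(3.5) = -6.875, f(11/3) = -160/27, f(23/6) = -1003/216, f(4) = -3, f(25/6) = -209/216, f(13/3) = 40/27.
Sum = Δx · [f(3) + f(19/6) + f(10/3) + ...].
Sum ≈ -7.222.

-7.222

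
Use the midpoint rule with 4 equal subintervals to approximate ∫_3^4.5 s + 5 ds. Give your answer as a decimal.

Δs = (4.5 − 3)/4 = 0.375.
Midpoints: 3.1875, 3.5625, 3.9375, 4.3125.
f(3.1875) = 8.1875, f(3.5625) = 8.5625, f(3.9375) = 8.9375, f(4.3125) = 9.3125.
Sum = Δs · [f(3.1875) + f(3.5625) + f(3.9375) + f(4.3125)].
Sum = 13.125.

13.125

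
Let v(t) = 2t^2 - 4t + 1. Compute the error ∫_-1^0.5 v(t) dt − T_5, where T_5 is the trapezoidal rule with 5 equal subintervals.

Exact integral: ∫_-1^0.5 v(t) dt = 3.75.
T_5 = 3.795.
Error = 3.75 − 3.795 = -0.045.

-0.045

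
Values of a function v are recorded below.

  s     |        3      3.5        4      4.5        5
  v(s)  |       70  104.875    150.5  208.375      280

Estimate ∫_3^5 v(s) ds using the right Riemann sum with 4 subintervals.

371.875

Δs = 0.5.
Sum = 0.5·[104.875 + 150.5 + 208.375 + 280] = 371.875.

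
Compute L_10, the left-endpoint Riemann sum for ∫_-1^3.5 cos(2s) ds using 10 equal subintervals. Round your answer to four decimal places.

Δs = (3.5 − (-1))/10 = 0.45.
Left endpoints: -1, -0.55, -0.1, 0.35, 0.8, 1.25, 1.7, 2.15, 2.6, 3.05.
f(-1) ≈ -0.4161, f(-0.55) ≈ 0.4536, f(-0.1) ≈ 0.9801, f(0.35) ≈ 0.7648, f(0.8) ≈ -0.0292, f(1.25) ≈ -0.8011, f(1.7) ≈ -0.9668, f(2.15) ≈ -0.4008, f(2.6) ≈ 0.4685, f(3.05) ≈ 0.9833.
Sum = Δs · [f(-1) + f(-0.55) + f(-0.1) + ...].
Sum ≈ 0.4663.

0.4663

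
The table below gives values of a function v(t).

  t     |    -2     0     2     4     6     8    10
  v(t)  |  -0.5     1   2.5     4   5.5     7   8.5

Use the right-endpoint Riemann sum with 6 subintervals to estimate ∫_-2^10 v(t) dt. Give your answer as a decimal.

Δt = 2.
Sum = 2·[1 + 2.5 + 4 + 5.5 + 7 + 8.5] = 57.

57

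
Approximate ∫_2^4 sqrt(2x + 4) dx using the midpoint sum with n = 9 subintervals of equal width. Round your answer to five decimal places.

Δx = (4 − 2)/9 = 2/9.
Midpoints: 19/9, 7/3, 23/9, 25/9, 3, 29/9, 31/9, 11/3, 35/9.
f(19/9) ≈ 2.86744, f(7/3) ≈ 2.94392, f(23/9) ≈ 3.01846, f(25/9) ≈ 3.09121, f(3) ≈ 3.16228, f(29/9) ≈ 3.23179, f(31/9) ≈ 3.29983, f(11/3) ≈ 3.36650, f(35/9) ≈ 3.43188.
Sum = Δx · [f(19/9) + f(7/3) + f(23/9) + ...].
Sum ≈ 6.31407.

6.31407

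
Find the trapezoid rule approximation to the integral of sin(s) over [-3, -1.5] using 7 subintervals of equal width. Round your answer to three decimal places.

-1.057

Δs = (-1.5 − (-3))/7 = 3/14.
f(-3) ≈ -0.141, f(-39/14) ≈ -0.348, f(-18/7) ≈ -0.540, f(-33/14) ≈ -0.706, f(-15/7) ≈ -0.841, f(-27/14) ≈ -0.937, f(-12/7) ≈ -0.990, f(-1.5) ≈ -0.997.
T_7 = (Δs/2)·[f(s_0) + 2f(s_1) + ... + 2f(s_{6}) + f(s_7)].
Sum ≈ -1.057.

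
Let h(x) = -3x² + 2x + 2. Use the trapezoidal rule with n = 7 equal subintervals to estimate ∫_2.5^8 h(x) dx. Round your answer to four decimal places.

-429.3227

Δx = (8 − 2.5)/7 = 11/14.
h(2.5) = -11.75, h(23/7) = -1167/49, h(57/14) = -7759/196, h(34/7) = -2894/49, h(79/14) = -16119/196, h(45/7) = -5347/49, h(101/14) = -27383/196, h(8) = -174.
T_7 = (Δx/2)·[h(x_0) + 2h(x_1) + ... + 2h(x_{6}) + h(x_7)].
Sum ≈ -429.3227.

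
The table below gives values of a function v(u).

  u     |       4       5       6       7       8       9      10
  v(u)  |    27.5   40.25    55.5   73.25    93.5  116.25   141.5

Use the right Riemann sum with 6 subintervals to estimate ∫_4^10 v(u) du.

Δu = 1.
Sum = 1·[40.25 + 55.5 + 73.25 + 93.5 + 116.25 + 141.5] = 520.25.

520.25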